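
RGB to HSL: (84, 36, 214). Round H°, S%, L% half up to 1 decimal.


Normalize: R'=84/255≈0.3294, G'=36/255≈0.1412, B'=214/255≈0.8392
Max=214/255, Min=36/255, Δ=Max-Min=178/255
L = (Max+Min)/2 = (214+36)/510 = 250/510 = 0.49019… → L = 49.0%
L ≤ 0.5 → S = Δ/(Max+Min) = 178/(214+36) = 178/250 = 0.712 → S = 71.2%
(the 1/255 factors cancel in S and H, so raw channel differences can be used)
Max is B' → H = 60 × ((R-G)/Δ + 4) = 60 × ((84-36)/178 + 4)
  48/178 + 4 = 0.2696… + 4 = 4.2696…
  H = 60 × 4.2696… = 256.179…° → H = 256.2°
= HSL(256.2°, 71.2%, 49.0%)


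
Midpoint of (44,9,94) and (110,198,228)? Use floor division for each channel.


Midpoint: each channel = ⌊(C₁+C₂)/2⌋
R: ⌊(44+110)/2⌋ = 77
G: ⌊(9+198)/2⌋ = 103
B: ⌊(94+228)/2⌋ = 161
= RGB(77, 103, 161)


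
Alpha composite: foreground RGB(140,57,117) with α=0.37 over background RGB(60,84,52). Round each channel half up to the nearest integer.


C = α×F + (1-α)×B, with 1-α = 0.63
R: 0.37×140 + 0.63×60 = 51.80 + 37.80 = 89.60 → 90
G: 0.37×57 + 0.63×84 = 21.09 + 52.92 = 74.01 → 74
B: 0.37×117 + 0.63×52 = 43.29 + 32.76 = 76.05 → 76
= RGB(90, 74, 76)


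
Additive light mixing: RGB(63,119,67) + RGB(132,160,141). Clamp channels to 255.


Additive: each channel = min(255, C₁+C₂)
R: 63+132 = 195 → 195
G: 119+160 = 279 → 255
B: 67+141 = 208 → 208
= RGB(195, 255, 208)


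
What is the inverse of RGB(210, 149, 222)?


Invert: (255-R, 255-G, 255-B)
R: 255-210 = 45
G: 255-149 = 106
B: 255-222 = 33
= RGB(45, 106, 33)


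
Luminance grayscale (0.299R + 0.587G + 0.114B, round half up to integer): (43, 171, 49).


Gray = 0.299×R + 0.587×G + 0.114×B
Gray = 0.299×43 + 0.587×171 + 0.114×49
Gray = 12.857 + 100.377 + 5.586
Gray = 118.820 → round half up → 119
Gray = 119


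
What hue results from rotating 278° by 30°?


New hue = (H + rotation) mod 360
New hue = (278 + 30) mod 360
= 308 mod 360
= 308°


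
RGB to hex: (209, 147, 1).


R = 209 → D1 (hex)
G = 147 → 93 (hex)
B = 1 → 01 (hex)
Hex = #D19301


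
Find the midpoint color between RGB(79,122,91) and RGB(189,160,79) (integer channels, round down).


Midpoint: each channel = ⌊(C₁+C₂)/2⌋
R: ⌊(79+189)/2⌋ = 134
G: ⌊(122+160)/2⌋ = 141
B: ⌊(91+79)/2⌋ = 85
= RGB(134, 141, 85)


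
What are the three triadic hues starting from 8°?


Triadic: equally spaced at 120° intervals
H1 = 8°
H2 = (8 + 120) mod 360 = 128°
H3 = (8 + 240) mod 360 = 248°
Triadic = 8°, 128°, 248°


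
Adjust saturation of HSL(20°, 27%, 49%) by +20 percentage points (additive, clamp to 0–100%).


Original S = 27%
Adjustment = +20 percentage points
New S = 27 + (20) = 47
Clamp to [0, 100] → 47
= HSL(20°, 47%, 49%)


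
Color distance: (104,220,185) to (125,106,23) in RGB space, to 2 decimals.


d = √[(R₁-R₂)² + (G₁-G₂)² + (B₁-B₂)²]
d = √[(104-125)² + (220-106)² + (185-23)²]
d = √[441 + 12996 + 26244]
d = √39681
d ≈ 199.20


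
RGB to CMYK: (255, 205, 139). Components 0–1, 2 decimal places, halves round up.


R'=255/255≈1.0000, G'=205/255≈0.8039, B'=139/255≈0.5451
K = 1 - max(R',G',B') = 1 - 255/255 = 0/255 = 0 → 0.00
(1-R'-K)/(1-K) simplifies to (max-R)/max with max = 255:
C = (255-255)/255 = 0/255 = 0 → 0.00
M = (255-205)/255 = 50/255 = 0.19607… → 0.20
Y = (255-139)/255 = 116/255 = 0.45490… → 0.45
= CMYK(0.00, 0.20, 0.45, 0.00)


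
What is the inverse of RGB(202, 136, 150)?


Invert: (255-R, 255-G, 255-B)
R: 255-202 = 53
G: 255-136 = 119
B: 255-150 = 105
= RGB(53, 119, 105)


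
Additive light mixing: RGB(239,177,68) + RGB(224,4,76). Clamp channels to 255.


Additive: each channel = min(255, C₁+C₂)
R: 239+224 = 463 → 255
G: 177+4 = 181 → 181
B: 68+76 = 144 → 144
= RGB(255, 181, 144)


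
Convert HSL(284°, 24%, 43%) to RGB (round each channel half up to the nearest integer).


H=284°, S=0.24, L=0.43
C = (1-|2L-1|)×S = (1-|-0.14|)×0.24 = 0.2064
H' = H/60 = 284/60 ≈ 4.7333; X = C×(1-|H' mod 2 - 1|) = 0.15136
m = L - C/2 = 0.43 - 0.1032 = 0.3268
Sector ⌊H'⌋ = 4 → (R',G',B') = (0.15136, 0.0, 0.2064)
RGB = ((R'+m)×255, (G'+m)×255, (B'+m)×255) = (121.9308, 83.334, 135.966)
Round half up → RGB(122, 83, 136)


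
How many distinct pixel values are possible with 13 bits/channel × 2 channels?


Total bits = 13 bits/channel × 2 channels = 26 bits
Distinct pixel values = 2^26
= 67,108,864 pixel values


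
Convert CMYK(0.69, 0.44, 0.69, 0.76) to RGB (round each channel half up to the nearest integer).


R = 255 × (1-C) × (1-K) = 255 × 0.31 × 0.24 = 18.972 → 19
G = 255 × (1-M) × (1-K) = 255 × 0.56 × 0.24 = 34.272 → 34
B = 255 × (1-Y) × (1-K) = 255 × 0.31 × 0.24 = 18.972 → 19
= RGB(19, 34, 19)


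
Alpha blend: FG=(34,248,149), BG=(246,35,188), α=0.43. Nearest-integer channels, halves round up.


C = α×F + (1-α)×B, with 1-α = 0.57
R: 0.43×34 + 0.57×246 = 14.62 + 140.22 = 154.84 → 155
G: 0.43×248 + 0.57×35 = 106.64 + 19.95 = 126.59 → 127
B: 0.43×149 + 0.57×188 = 64.07 + 107.16 = 171.23 → 171
= RGB(155, 127, 171)


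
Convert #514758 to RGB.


51 → 81 (R)
47 → 71 (G)
58 → 88 (B)
= RGB(81, 71, 88)


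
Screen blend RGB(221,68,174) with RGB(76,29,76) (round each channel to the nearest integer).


Screen: C = 255 - (255-A)×(255-B)/255, rounded to nearest integer
R: 255 - (255-221)×(255-76)/255 = 255 - 6086/255 ≈ 255 - 23.867 = 231.133 → 231
G: 255 - (255-68)×(255-29)/255 = 255 - 42262/255 ≈ 255 - 165.733 = 89.267 → 89
B: 255 - (255-174)×(255-76)/255 = 255 - 14499/255 ≈ 255 - 56.859 = 198.141 → 198
= RGB(231, 89, 198)


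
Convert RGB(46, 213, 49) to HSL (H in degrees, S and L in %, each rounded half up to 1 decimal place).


Normalize: R'=46/255≈0.1804, G'=213/255≈0.8353, B'=49/255≈0.1922
Max=213/255, Min=46/255, Δ=Max-Min=167/255
L = (Max+Min)/2 = (213+46)/510 = 259/510 = 0.50784… → L = 50.8%
L > 0.5 → S = Δ/(2-Max-Min) = 167/(510-213-46) = 167/251 = 0.66533… → S = 66.5%
(the 1/255 factors cancel in S and H, so raw channel differences can be used)
Max is G' → H = 60 × ((B-R)/Δ + 2) = 60 × ((49-46)/167 + 2)
  3/167 + 2 = 0.0179… + 2 = 2.0179…
  H = 60 × 2.0179… = 121.077…° → H = 121.1°
= HSL(121.1°, 66.5%, 50.8%)


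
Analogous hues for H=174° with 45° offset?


Base hue: 174°
Left analog: (174 - 45) mod 360 = 129°
Right analog: (174 + 45) mod 360 = 219°
Analogous hues = 129° and 219°


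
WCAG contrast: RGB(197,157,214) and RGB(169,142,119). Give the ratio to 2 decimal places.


Linearize each sRGB channel c=v/255: c/12.92 if c ≤ 0.04045 else ((c+0.055)/1.055)^2.4
L = 0.2126×R_lin + 0.7152×G_lin + 0.0722×B_lin
Color 1 (197,157,214):
  R=197: 197/255≈0.7725 > 0.04045 → ((0.7725+0.055)/1.055)^2.4 ≈ 0.55834
  G=157: 157/255≈0.6157 > 0.04045 → ((0.6157+0.055)/1.055)^2.4 ≈ 0.33716
  B=214: 214/255≈0.8392 > 0.04045 → ((0.8392+0.055)/1.055)^2.4 ≈ 0.67244
  L1 = 0.2126×0.55834 + 0.7152×0.33716 + 0.0722×0.67244 ≈ 0.40839
Color 2 (169,142,119):
  R=169: 169/255≈0.6627 > 0.04045 → ((0.6627+0.055)/1.055)^2.4 ≈ 0.39676
  G=142: 142/255≈0.5569 > 0.04045 → ((0.5569+0.055)/1.055)^2.4 ≈ 0.27050
  B=119: 119/255≈0.4667 > 0.04045 → ((0.4667+0.055)/1.055)^2.4 ≈ 0.18447
  L2 = 0.2126×0.39676 + 0.7152×0.27050 + 0.0722×0.18447 ≈ 0.29113
Lighter = 0.40839, Darker = 0.29113
Ratio = (L_lighter + 0.05) / (L_darker + 0.05)
Ratio = (0.40839 + 0.05) / (0.29113 + 0.05) = 0.45839 / 0.34113 ≈ 1.3438
Ratio ≈ 1.34:1


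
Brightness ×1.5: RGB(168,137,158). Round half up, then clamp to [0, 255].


Multiply each channel by 1.5, round half up, clamp to [0, 255]
R: 168×1.5 = 252
G: 137×1.5 = 205.5 → round → 206
B: 158×1.5 = 237
= RGB(252, 206, 237)


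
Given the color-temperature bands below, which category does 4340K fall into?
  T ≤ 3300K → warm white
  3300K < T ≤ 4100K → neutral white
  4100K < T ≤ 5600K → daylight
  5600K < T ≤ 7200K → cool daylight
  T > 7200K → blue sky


Temperature: 4340K
4100K < 4340K ≤ 5600K → daylight
Classification: daylight


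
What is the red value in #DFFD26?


Color: #DFFD26
R = DF = 223
G = FD = 253
B = 26 = 38
Red = 223


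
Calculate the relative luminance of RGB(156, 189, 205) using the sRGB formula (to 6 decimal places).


Linearize each channel (sRGB transfer function): c = v/255; c_lin = c/12.92 if c ≤ 0.04045, else ((c+0.055)/1.055)^2.4
  R: 156/255 ≈ 0.611765 > 0.04045 → ((0.611765+0.055)/1.055)^2.4 ≈ 0.332452
  G: 189/255 ≈ 0.741176 > 0.04045 → ((0.741176+0.055)/1.055)^2.4 ≈ 0.508881
  B: 205/255 ≈ 0.803922 > 0.04045 → ((0.803922+0.055)/1.055)^2.4 ≈ 0.610496
R_lin = 0.332452, G_lin = 0.508881, B_lin = 0.610496
L = 0.2126×R + 0.7152×G + 0.0722×B
L = 0.2126×0.332452 + 0.7152×0.508881 + 0.0722×0.610496
L ≈ 0.478709


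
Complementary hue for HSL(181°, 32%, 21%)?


Complement = opposite side of color wheel = hue + 180°
H' = (181 + 180) mod 360 = 1°
S and L unchanged.
= HSL(1°, 32%, 21%)


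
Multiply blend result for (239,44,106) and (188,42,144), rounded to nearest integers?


Multiply: C = A×B/255, rounded to nearest integer
R: 239×188/255 = 44932/255 ≈ 176.204 → 176
G: 44×42/255 = 1848/255 ≈ 7.247 → 7
B: 106×144/255 = 15264/255 ≈ 59.859 → 60
= RGB(176, 7, 60)


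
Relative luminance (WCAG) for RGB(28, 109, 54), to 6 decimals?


Linearize each channel (sRGB transfer function): c = v/255; c_lin = c/12.92 if c ≤ 0.04045, else ((c+0.055)/1.055)^2.4
  R: 28/255 ≈ 0.109804 > 0.04045 → ((0.109804+0.055)/1.055)^2.4 ≈ 0.011612
  G: 109/255 ≈ 0.427451 > 0.04045 → ((0.427451+0.055)/1.055)^2.4 ≈ 0.152926
  B: 54/255 ≈ 0.211765 > 0.04045 → ((0.211765+0.055)/1.055)^2.4 ≈ 0.036889
R_lin = 0.011612, G_lin = 0.152926, B_lin = 0.036889
L = 0.2126×R + 0.7152×G + 0.0722×B
L = 0.2126×0.011612 + 0.7152×0.152926 + 0.0722×0.036889
L ≈ 0.114505


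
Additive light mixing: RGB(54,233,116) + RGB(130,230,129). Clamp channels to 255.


Additive: each channel = min(255, C₁+C₂)
R: 54+130 = 184 → 184
G: 233+230 = 463 → 255
B: 116+129 = 245 → 245
= RGB(184, 255, 245)


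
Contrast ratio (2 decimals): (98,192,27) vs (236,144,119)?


Linearize each sRGB channel c=v/255: c/12.92 if c ≤ 0.04045 else ((c+0.055)/1.055)^2.4
L = 0.2126×R_lin + 0.7152×G_lin + 0.0722×B_lin
Color 1 (98,192,27):
  R=98: 98/255≈0.3843 > 0.04045 → ((0.3843+0.055)/1.055)^2.4 ≈ 0.12214
  G=192: 192/255≈0.7529 > 0.04045 → ((0.7529+0.055)/1.055)^2.4 ≈ 0.52712
  B=27: 27/255≈0.1059 > 0.04045 → ((0.1059+0.055)/1.055)^2.4 ≈ 0.01096
  L1 = 0.2126×0.12214 + 0.7152×0.52712 + 0.0722×0.01096 ≈ 0.40375
Color 2 (236,144,119):
  R=236: 236/255≈0.9255 > 0.04045 → ((0.9255+0.055)/1.055)^2.4 ≈ 0.83880
  G=144: 144/255≈0.5647 > 0.04045 → ((0.5647+0.055)/1.055)^2.4 ≈ 0.27889
  B=119: 119/255≈0.4667 > 0.04045 → ((0.4667+0.055)/1.055)^2.4 ≈ 0.18447
  L2 = 0.2126×0.83880 + 0.7152×0.27889 + 0.0722×0.18447 ≈ 0.39111
Lighter = 0.40375, Darker = 0.39111
Ratio = (L_lighter + 0.05) / (L_darker + 0.05)
Ratio = (0.40375 + 0.05) / (0.39111 + 0.05) = 0.45375 / 0.44111 ≈ 1.0286
Ratio ≈ 1.03:1


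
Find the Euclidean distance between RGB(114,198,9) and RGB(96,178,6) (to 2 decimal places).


d = √[(R₁-R₂)² + (G₁-G₂)² + (B₁-B₂)²]
d = √[(114-96)² + (198-178)² + (9-6)²]
d = √[324 + 400 + 9]
d = √733
d ≈ 27.07


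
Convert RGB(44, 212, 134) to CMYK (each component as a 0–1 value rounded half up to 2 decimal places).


R'=44/255≈0.1725, G'=212/255≈0.8314, B'=134/255≈0.5255
K = 1 - max(R',G',B') = 1 - 212/255 = 43/255 = 0.16862… → 0.17
(1-R'-K)/(1-K) simplifies to (max-R)/max with max = 212:
C = (212-44)/212 = 168/212 = 0.79245… → 0.79
M = (212-212)/212 = 0/212 = 0 → 0.00
Y = (212-134)/212 = 78/212 = 0.36792… → 0.37
= CMYK(0.79, 0.00, 0.37, 0.17)


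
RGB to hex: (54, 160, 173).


R = 54 → 36 (hex)
G = 160 → A0 (hex)
B = 173 → AD (hex)
Hex = #36A0AD


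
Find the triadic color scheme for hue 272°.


Triadic: equally spaced at 120° intervals
H1 = 272°
H2 = (272 + 120) mod 360 = 32°
H3 = (272 + 240) mod 360 = 152°
Triadic = 272°, 32°, 152°


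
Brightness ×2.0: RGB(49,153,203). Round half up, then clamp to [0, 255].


Multiply each channel by 2.0, round half up, clamp to [0, 255]
R: 49×2.0 = 98
G: 153×2.0 = 306 → clamp → 255
B: 203×2.0 = 406 → clamp → 255
= RGB(98, 255, 255)


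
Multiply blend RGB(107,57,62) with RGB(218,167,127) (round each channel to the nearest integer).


Multiply: C = A×B/255, rounded to nearest integer
R: 107×218/255 = 23326/255 ≈ 91.475 → 91
G: 57×167/255 = 9519/255 ≈ 37.329 → 37
B: 62×127/255 = 7874/255 ≈ 30.878 → 31
= RGB(91, 37, 31)


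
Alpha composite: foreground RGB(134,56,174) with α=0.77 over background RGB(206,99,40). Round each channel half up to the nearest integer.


C = α×F + (1-α)×B, with 1-α = 0.23
R: 0.77×134 + 0.23×206 = 103.18 + 47.38 = 150.56 → 151
G: 0.77×56 + 0.23×99 = 43.12 + 22.77 = 65.89 → 66
B: 0.77×174 + 0.23×40 = 133.98 + 9.20 = 143.18 → 143
= RGB(151, 66, 143)


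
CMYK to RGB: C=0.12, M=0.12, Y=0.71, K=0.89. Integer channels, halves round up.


R = 255 × (1-C) × (1-K) = 255 × 0.88 × 0.11 = 24.684 → 25
G = 255 × (1-M) × (1-K) = 255 × 0.88 × 0.11 = 24.684 → 25
B = 255 × (1-Y) × (1-K) = 255 × 0.29 × 0.11 = 8.1345 → 8
= RGB(25, 25, 8)


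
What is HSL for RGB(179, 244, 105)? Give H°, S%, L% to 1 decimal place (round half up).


Normalize: R'=179/255≈0.7020, G'=244/255≈0.9569, B'=105/255≈0.4118
Max=244/255, Min=105/255, Δ=Max-Min=139/255
L = (Max+Min)/2 = (244+105)/510 = 349/510 = 0.68431… → L = 68.4%
L > 0.5 → S = Δ/(2-Max-Min) = 139/(510-244-105) = 139/161 = 0.86335… → S = 86.3%
(the 1/255 factors cancel in S and H, so raw channel differences can be used)
Max is G' → H = 60 × ((B-R)/Δ + 2) = 60 × ((105-179)/139 + 2)
  -74/139 + 2 = -0.5323… + 2 = 1.4676…
  H = 60 × 1.4676… = 88.057…° → H = 88.1°
= HSL(88.1°, 86.3%, 68.4%)


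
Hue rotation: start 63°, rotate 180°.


New hue = (H + rotation) mod 360
New hue = (63 + 180) mod 360
= 243 mod 360
= 243°


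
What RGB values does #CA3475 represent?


CA → 202 (R)
34 → 52 (G)
75 → 117 (B)
= RGB(202, 52, 117)


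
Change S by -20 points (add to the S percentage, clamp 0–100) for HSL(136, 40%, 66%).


Original S = 40%
Adjustment = -20 percentage points
New S = 40 + (-20) = 20
Clamp to [0, 100] → 20
= HSL(136°, 20%, 66%)


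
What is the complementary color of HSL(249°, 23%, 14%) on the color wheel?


Complement = opposite side of color wheel = hue + 180°
H' = (249 + 180) mod 360 = 69°
S and L unchanged.
= HSL(69°, 23%, 14%)


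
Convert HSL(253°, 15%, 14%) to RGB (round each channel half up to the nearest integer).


H=253°, S=0.15, L=0.14
C = (1-|2L-1|)×S = (1-|-0.72|)×0.15 = 0.042
H' = H/60 = 253/60 ≈ 4.2167; X = C×(1-|H' mod 2 - 1|) = 0.0091
m = L - C/2 = 0.14 - 0.021 = 0.119
Sector ⌊H'⌋ = 4 → (R',G',B') = (0.0091, 0.0, 0.042)
RGB = ((R'+m)×255, (G'+m)×255, (B'+m)×255) = (32.6655, 30.345, 41.055)
Round half up → RGB(33, 30, 41)


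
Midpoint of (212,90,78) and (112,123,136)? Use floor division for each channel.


Midpoint: each channel = ⌊(C₁+C₂)/2⌋
R: ⌊(212+112)/2⌋ = 162
G: ⌊(90+123)/2⌋ = 106
B: ⌊(78+136)/2⌋ = 107
= RGB(162, 106, 107)


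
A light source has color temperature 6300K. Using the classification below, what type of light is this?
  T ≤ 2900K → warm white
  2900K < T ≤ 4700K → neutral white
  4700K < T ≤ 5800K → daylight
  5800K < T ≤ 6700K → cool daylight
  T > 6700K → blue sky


Temperature: 6300K
5800K < 6300K ≤ 6700K → cool daylight
Classification: cool daylight


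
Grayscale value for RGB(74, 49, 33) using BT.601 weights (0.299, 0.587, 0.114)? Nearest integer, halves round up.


Gray = 0.299×R + 0.587×G + 0.114×B
Gray = 0.299×74 + 0.587×49 + 0.114×33
Gray = 22.126 + 28.763 + 3.762
Gray = 54.651 → round half up → 55
Gray = 55


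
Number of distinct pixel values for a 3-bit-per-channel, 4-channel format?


Total bits = 3 bits/channel × 4 channels = 12 bits
Distinct pixel values = 2^12
= 4,096 pixel values


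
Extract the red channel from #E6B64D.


Color: #E6B64D
R = E6 = 230
G = B6 = 182
B = 4D = 77
Red = 230


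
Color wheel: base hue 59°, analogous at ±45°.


Base hue: 59°
Left analog: (59 - 45) mod 360 = 14°
Right analog: (59 + 45) mod 360 = 104°
Analogous hues = 14° and 104°


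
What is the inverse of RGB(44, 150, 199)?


Invert: (255-R, 255-G, 255-B)
R: 255-44 = 211
G: 255-150 = 105
B: 255-199 = 56
= RGB(211, 105, 56)


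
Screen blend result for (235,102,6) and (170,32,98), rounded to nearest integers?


Screen: C = 255 - (255-A)×(255-B)/255, rounded to nearest integer
R: 255 - (255-235)×(255-170)/255 = 255 - 1700/255 ≈ 255 - 6.667 = 248.333 → 248
G: 255 - (255-102)×(255-32)/255 = 255 - 34119/255 ≈ 255 - 133.800 = 121.200 → 121
B: 255 - (255-6)×(255-98)/255 = 255 - 39093/255 ≈ 255 - 153.306 = 101.694 → 102
= RGB(248, 121, 102)


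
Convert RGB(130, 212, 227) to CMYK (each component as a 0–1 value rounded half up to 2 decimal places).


R'=130/255≈0.5098, G'=212/255≈0.8314, B'=227/255≈0.8902
K = 1 - max(R',G',B') = 1 - 227/255 = 28/255 = 0.10980… → 0.11
(1-R'-K)/(1-K) simplifies to (max-R)/max with max = 227:
C = (227-130)/227 = 97/227 = 0.42731… → 0.43
M = (227-212)/227 = 15/227 = 0.06607… → 0.07
Y = (227-227)/227 = 0/227 = 0 → 0.00
= CMYK(0.43, 0.07, 0.00, 0.11)


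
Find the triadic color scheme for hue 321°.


Triadic: equally spaced at 120° intervals
H1 = 321°
H2 = (321 + 120) mod 360 = 81°
H3 = (321 + 240) mod 360 = 201°
Triadic = 321°, 81°, 201°


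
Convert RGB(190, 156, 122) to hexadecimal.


R = 190 → BE (hex)
G = 156 → 9C (hex)
B = 122 → 7A (hex)
Hex = #BE9C7A


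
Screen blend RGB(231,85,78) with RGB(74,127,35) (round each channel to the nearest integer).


Screen: C = 255 - (255-A)×(255-B)/255, rounded to nearest integer
R: 255 - (255-231)×(255-74)/255 = 255 - 4344/255 ≈ 255 - 17.035 = 237.965 → 238
G: 255 - (255-85)×(255-127)/255 = 255 - 21760/255 ≈ 255 - 85.333 = 169.667 → 170
B: 255 - (255-78)×(255-35)/255 = 255 - 38940/255 ≈ 255 - 152.706 = 102.294 → 102
= RGB(238, 170, 102)


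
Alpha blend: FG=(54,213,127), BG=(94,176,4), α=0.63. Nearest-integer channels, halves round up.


C = α×F + (1-α)×B, with 1-α = 0.37
R: 0.63×54 + 0.37×94 = 34.02 + 34.78 = 68.80 → 69
G: 0.63×213 + 0.37×176 = 134.19 + 65.12 = 199.31 → 199
B: 0.63×127 + 0.37×4 = 80.01 + 1.48 = 81.49 → 81
= RGB(69, 199, 81)


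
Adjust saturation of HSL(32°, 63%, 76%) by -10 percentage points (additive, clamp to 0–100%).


Original S = 63%
Adjustment = -10 percentage points
New S = 63 + (-10) = 53
Clamp to [0, 100] → 53
= HSL(32°, 53%, 76%)


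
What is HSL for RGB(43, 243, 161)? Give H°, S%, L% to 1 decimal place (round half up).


Normalize: R'=43/255≈0.1686, G'=243/255≈0.9529, B'=161/255≈0.6314
Max=243/255, Min=43/255, Δ=Max-Min=200/255
L = (Max+Min)/2 = (243+43)/510 = 286/510 = 0.56078… → L = 56.1%
L > 0.5 → S = Δ/(2-Max-Min) = 200/(510-243-43) = 200/224 = 0.89285… → S = 89.3%
(the 1/255 factors cancel in S and H, so raw channel differences can be used)
Max is G' → H = 60 × ((B-R)/Δ + 2) = 60 × ((161-43)/200 + 2)
  118/200 + 2 = 0.59 + 2 = 2.59
  H = 60 × 2.59 = 155.4° → H = 155.4°
= HSL(155.4°, 89.3%, 56.1%)


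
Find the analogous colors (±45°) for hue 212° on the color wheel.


Base hue: 212°
Left analog: (212 - 45) mod 360 = 167°
Right analog: (212 + 45) mod 360 = 257°
Analogous hues = 167° and 257°


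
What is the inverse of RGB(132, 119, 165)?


Invert: (255-R, 255-G, 255-B)
R: 255-132 = 123
G: 255-119 = 136
B: 255-165 = 90
= RGB(123, 136, 90)


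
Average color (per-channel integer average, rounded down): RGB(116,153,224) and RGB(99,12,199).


Midpoint: each channel = ⌊(C₁+C₂)/2⌋
R: ⌊(116+99)/2⌋ = 107
G: ⌊(153+12)/2⌋ = 82
B: ⌊(224+199)/2⌋ = 211
= RGB(107, 82, 211)


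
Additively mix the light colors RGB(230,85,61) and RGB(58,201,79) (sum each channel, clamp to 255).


Additive: each channel = min(255, C₁+C₂)
R: 230+58 = 288 → 255
G: 85+201 = 286 → 255
B: 61+79 = 140 → 140
= RGB(255, 255, 140)


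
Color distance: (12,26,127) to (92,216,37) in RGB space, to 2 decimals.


d = √[(R₁-R₂)² + (G₁-G₂)² + (B₁-B₂)²]
d = √[(12-92)² + (26-216)² + (127-37)²]
d = √[6400 + 36100 + 8100]
d = √50600
d ≈ 224.94


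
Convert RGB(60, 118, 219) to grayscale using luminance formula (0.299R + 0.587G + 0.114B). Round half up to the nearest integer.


Gray = 0.299×R + 0.587×G + 0.114×B
Gray = 0.299×60 + 0.587×118 + 0.114×219
Gray = 17.940 + 69.266 + 24.966
Gray = 112.172 → round half up → 112
Gray = 112


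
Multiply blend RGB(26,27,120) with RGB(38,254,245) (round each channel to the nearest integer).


Multiply: C = A×B/255, rounded to nearest integer
R: 26×38/255 = 988/255 ≈ 3.875 → 4
G: 27×254/255 = 6858/255 ≈ 26.894 → 27
B: 120×245/255 = 29400/255 ≈ 115.294 → 115
= RGB(4, 27, 115)


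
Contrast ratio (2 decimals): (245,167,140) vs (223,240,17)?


Linearize each sRGB channel c=v/255: c/12.92 if c ≤ 0.04045 else ((c+0.055)/1.055)^2.4
L = 0.2126×R_lin + 0.7152×G_lin + 0.0722×B_lin
Color 1 (245,167,140):
  R=245: 245/255≈0.9608 > 0.04045 → ((0.9608+0.055)/1.055)^2.4 ≈ 0.91310
  G=167: 167/255≈0.6549 > 0.04045 → ((0.6549+0.055)/1.055)^2.4 ≈ 0.38643
  B=140: 140/255≈0.5490 > 0.04045 → ((0.5490+0.055)/1.055)^2.4 ≈ 0.26225
  L1 = 0.2126×0.91310 + 0.7152×0.38643 + 0.0722×0.26225 ≈ 0.48943
Color 2 (223,240,17):
  R=223: 223/255≈0.8745 > 0.04045 → ((0.8745+0.055)/1.055)^2.4 ≈ 0.73791
  G=240: 240/255≈0.9412 > 0.04045 → ((0.9412+0.055)/1.055)^2.4 ≈ 0.87137
  B=17: 17/255≈0.0667 > 0.04045 → ((0.0667+0.055)/1.055)^2.4 ≈ 0.00561
  L2 = 0.2126×0.73791 + 0.7152×0.87137 + 0.0722×0.00561 ≈ 0.78049
Lighter = 0.78049, Darker = 0.48943
Ratio = (L_lighter + 0.05) / (L_darker + 0.05)
Ratio = (0.78049 + 0.05) / (0.48943 + 0.05) = 0.83049 / 0.53943 ≈ 1.5396
Ratio ≈ 1.54:1


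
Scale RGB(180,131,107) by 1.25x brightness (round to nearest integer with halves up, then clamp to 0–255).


Multiply each channel by 1.25, round half up, clamp to [0, 255]
R: 180×1.25 = 225
G: 131×1.25 = 163.75 → round → 164
B: 107×1.25 = 133.75 → round → 134
= RGB(225, 164, 134)


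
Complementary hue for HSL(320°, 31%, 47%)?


Complement = opposite side of color wheel = hue + 180°
H' = (320 + 180) mod 360 = 140°
S and L unchanged.
= HSL(140°, 31%, 47%)


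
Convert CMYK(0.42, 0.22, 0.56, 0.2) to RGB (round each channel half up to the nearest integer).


R = 255 × (1-C) × (1-K) = 255 × 0.58 × 0.80 = 118.32 → 118
G = 255 × (1-M) × (1-K) = 255 × 0.78 × 0.80 = 159.12 → 159
B = 255 × (1-Y) × (1-K) = 255 × 0.44 × 0.80 = 89.76 → 90
= RGB(118, 159, 90)


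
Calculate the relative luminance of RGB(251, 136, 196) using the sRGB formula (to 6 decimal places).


Linearize each channel (sRGB transfer function): c = v/255; c_lin = c/12.92 if c ≤ 0.04045, else ((c+0.055)/1.055)^2.4
  R: 251/255 ≈ 0.984314 > 0.04045 → ((0.984314+0.055)/1.055)^2.4 ≈ 0.964686
  G: 136/255 ≈ 0.533333 > 0.04045 → ((0.533333+0.055)/1.055)^2.4 ≈ 0.246201
  B: 196/255 ≈ 0.768627 > 0.04045 → ((0.768627+0.055)/1.055)^2.4 ≈ 0.552011
R_lin = 0.964686, G_lin = 0.246201, B_lin = 0.552011
L = 0.2126×R + 0.7152×G + 0.0722×B
L = 0.2126×0.964686 + 0.7152×0.246201 + 0.0722×0.552011
L ≈ 0.421031


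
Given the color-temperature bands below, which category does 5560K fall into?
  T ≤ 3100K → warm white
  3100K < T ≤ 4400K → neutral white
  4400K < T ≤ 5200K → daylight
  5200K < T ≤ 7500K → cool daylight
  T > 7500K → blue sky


Temperature: 5560K
5200K < 5560K ≤ 7500K → cool daylight
Classification: cool daylight


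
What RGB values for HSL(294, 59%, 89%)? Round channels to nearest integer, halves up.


H=294°, S=0.59, L=0.89
C = (1-|2L-1|)×S = (1-|0.78|)×0.59 = 0.1298
H' = H/60 = 294/60 ≈ 4.9000; X = C×(1-|H' mod 2 - 1|) = 0.11682
m = L - C/2 = 0.89 - 0.0649 = 0.8251
Sector ⌊H'⌋ = 4 → (R',G',B') = (0.11682, 0.0, 0.1298)
RGB = ((R'+m)×255, (G'+m)×255, (B'+m)×255) = (240.1896, 210.4005, 243.4995)
Round half up → RGB(240, 210, 243)


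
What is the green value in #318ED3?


Color: #318ED3
R = 31 = 49
G = 8E = 142
B = D3 = 211
Green = 142


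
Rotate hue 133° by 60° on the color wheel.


New hue = (H + rotation) mod 360
New hue = (133 + 60) mod 360
= 193 mod 360
= 193°


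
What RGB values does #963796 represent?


96 → 150 (R)
37 → 55 (G)
96 → 150 (B)
= RGB(150, 55, 150)


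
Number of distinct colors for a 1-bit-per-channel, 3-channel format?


Total bits = 1 bits/channel × 3 channels = 3 bits
Distinct colors = 2^3
= 8 colors


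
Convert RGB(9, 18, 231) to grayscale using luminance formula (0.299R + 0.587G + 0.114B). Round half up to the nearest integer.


Gray = 0.299×R + 0.587×G + 0.114×B
Gray = 0.299×9 + 0.587×18 + 0.114×231
Gray = 2.691 + 10.566 + 26.334
Gray = 39.591 → round half up → 40
Gray = 40


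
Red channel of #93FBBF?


Color: #93FBBF
R = 93 = 147
G = FB = 251
B = BF = 191
Red = 147


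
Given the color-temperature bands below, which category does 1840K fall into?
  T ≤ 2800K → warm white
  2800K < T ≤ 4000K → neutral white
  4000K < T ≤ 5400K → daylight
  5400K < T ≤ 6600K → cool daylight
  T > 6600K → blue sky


Temperature: 1840K
1840K ≤ 2800K → warm white
Classification: warm white


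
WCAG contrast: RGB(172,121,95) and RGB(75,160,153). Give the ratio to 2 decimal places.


Linearize each sRGB channel c=v/255: c/12.92 if c ≤ 0.04045 else ((c+0.055)/1.055)^2.4
L = 0.2126×R_lin + 0.7152×G_lin + 0.0722×B_lin
Color 1 (172,121,95):
  R=172: 172/255≈0.6745 > 0.04045 → ((0.6745+0.055)/1.055)^2.4 ≈ 0.41254
  G=121: 121/255≈0.4745 > 0.04045 → ((0.4745+0.055)/1.055)^2.4 ≈ 0.19120
  B=95: 95/255≈0.3725 > 0.04045 → ((0.3725+0.055)/1.055)^2.4 ≈ 0.11444
  L1 = 0.2126×0.41254 + 0.7152×0.19120 + 0.0722×0.11444 ≈ 0.23272
Color 2 (75,160,153):
  R=75: 75/255≈0.2941 > 0.04045 → ((0.2941+0.055)/1.055)^2.4 ≈ 0.07036
  G=160: 160/255≈0.6275 > 0.04045 → ((0.6275+0.055)/1.055)^2.4 ≈ 0.35153
  B=153: 153/255≈0.6000 > 0.04045 → ((0.6000+0.055)/1.055)^2.4 ≈ 0.31855
  L2 = 0.2126×0.07036 + 0.7152×0.35153 + 0.0722×0.31855 ≈ 0.28937
Lighter = 0.28937, Darker = 0.23272
Ratio = (L_lighter + 0.05) / (L_darker + 0.05)
Ratio = (0.28937 + 0.05) / (0.23272 + 0.05) = 0.33937 / 0.28272 ≈ 1.2004
Ratio ≈ 1.20:1


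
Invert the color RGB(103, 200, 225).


Invert: (255-R, 255-G, 255-B)
R: 255-103 = 152
G: 255-200 = 55
B: 255-225 = 30
= RGB(152, 55, 30)


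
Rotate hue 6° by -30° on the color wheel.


New hue = (H + rotation) mod 360
New hue = (6 -30) mod 360
= -24 mod 360
= 336°


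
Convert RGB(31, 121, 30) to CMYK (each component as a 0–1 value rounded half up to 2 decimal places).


R'=31/255≈0.1216, G'=121/255≈0.4745, B'=30/255≈0.1176
K = 1 - max(R',G',B') = 1 - 121/255 = 134/255 = 0.52549… → 0.53
(1-R'-K)/(1-K) simplifies to (max-R)/max with max = 121:
C = (121-31)/121 = 90/121 = 0.74380… → 0.74
M = (121-121)/121 = 0/121 = 0 → 0.00
Y = (121-30)/121 = 91/121 = 0.75206… → 0.75
= CMYK(0.74, 0.00, 0.75, 0.53)


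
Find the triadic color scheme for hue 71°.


Triadic: equally spaced at 120° intervals
H1 = 71°
H2 = (71 + 120) mod 360 = 191°
H3 = (71 + 240) mod 360 = 311°
Triadic = 71°, 191°, 311°


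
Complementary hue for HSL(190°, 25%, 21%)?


Complement = opposite side of color wheel = hue + 180°
H' = (190 + 180) mod 360 = 10°
S and L unchanged.
= HSL(10°, 25%, 21%)


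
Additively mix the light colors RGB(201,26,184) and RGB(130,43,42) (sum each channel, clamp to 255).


Additive: each channel = min(255, C₁+C₂)
R: 201+130 = 331 → 255
G: 26+43 = 69 → 69
B: 184+42 = 226 → 226
= RGB(255, 69, 226)


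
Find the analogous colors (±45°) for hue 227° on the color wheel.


Base hue: 227°
Left analog: (227 - 45) mod 360 = 182°
Right analog: (227 + 45) mod 360 = 272°
Analogous hues = 182° and 272°


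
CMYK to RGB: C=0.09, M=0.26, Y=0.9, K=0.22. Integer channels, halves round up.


R = 255 × (1-C) × (1-K) = 255 × 0.91 × 0.78 = 180.999 → 181
G = 255 × (1-M) × (1-K) = 255 × 0.74 × 0.78 = 147.186 → 147
B = 255 × (1-Y) × (1-K) = 255 × 0.10 × 0.78 = 19.89 → 20
= RGB(181, 147, 20)


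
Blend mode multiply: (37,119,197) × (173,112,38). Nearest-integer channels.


Multiply: C = A×B/255, rounded to nearest integer
R: 37×173/255 = 6401/255 ≈ 25.102 → 25
G: 119×112/255 = 13328/255 ≈ 52.267 → 52
B: 197×38/255 = 7486/255 ≈ 29.357 → 29
= RGB(25, 52, 29)


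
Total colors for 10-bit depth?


Colors = 2^bits = 2^10
= 1,024 colors


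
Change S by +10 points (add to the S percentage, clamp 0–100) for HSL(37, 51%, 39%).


Original S = 51%
Adjustment = +10 percentage points
New S = 51 + (10) = 61
Clamp to [0, 100] → 61
= HSL(37°, 61%, 39%)


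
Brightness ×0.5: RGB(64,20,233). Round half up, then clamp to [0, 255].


Multiply each channel by 0.5, round half up, clamp to [0, 255]
R: 64×0.5 = 32
G: 20×0.5 = 10
B: 233×0.5 = 116.5 → round → 117
= RGB(32, 10, 117)


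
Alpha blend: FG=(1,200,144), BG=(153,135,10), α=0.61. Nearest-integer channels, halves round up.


C = α×F + (1-α)×B, with 1-α = 0.39
R: 0.61×1 + 0.39×153 = 0.61 + 59.67 = 60.28 → 60
G: 0.61×200 + 0.39×135 = 122.00 + 52.65 = 174.65 → 175
B: 0.61×144 + 0.39×10 = 87.84 + 3.90 = 91.74 → 92
= RGB(60, 175, 92)


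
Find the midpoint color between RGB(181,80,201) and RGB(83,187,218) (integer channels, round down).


Midpoint: each channel = ⌊(C₁+C₂)/2⌋
R: ⌊(181+83)/2⌋ = 132
G: ⌊(80+187)/2⌋ = 133
B: ⌊(201+218)/2⌋ = 209
= RGB(132, 133, 209)


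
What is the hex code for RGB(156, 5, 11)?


R = 156 → 9C (hex)
G = 5 → 05 (hex)
B = 11 → 0B (hex)
Hex = #9C050B


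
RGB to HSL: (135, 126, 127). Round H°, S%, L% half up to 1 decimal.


Normalize: R'=135/255≈0.5294, G'=126/255≈0.4941, B'=127/255≈0.4980
Max=135/255, Min=126/255, Δ=Max-Min=9/255
L = (Max+Min)/2 = (135+126)/510 = 261/510 = 0.51176… → L = 51.2%
L > 0.5 → S = Δ/(2-Max-Min) = 9/(510-135-126) = 9/249 = 0.03614… → S = 3.6%
(the 1/255 factors cancel in S and H, so raw channel differences can be used)
Max is R' → H = 60 × (((G-B)/Δ) mod 6) = 60 × (((126-127)/9) mod 6)
  (-1)/9 = -0.1111…; negative, so add 6 → 5.8888…
  H = 60 × 5.8888… = 353.333…° → H = 353.3°
= HSL(353.3°, 3.6%, 51.2%)


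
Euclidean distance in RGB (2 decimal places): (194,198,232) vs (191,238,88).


d = √[(R₁-R₂)² + (G₁-G₂)² + (B₁-B₂)²]
d = √[(194-191)² + (198-238)² + (232-88)²]
d = √[9 + 1600 + 20736]
d = √22345
d ≈ 149.48


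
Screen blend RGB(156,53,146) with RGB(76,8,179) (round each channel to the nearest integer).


Screen: C = 255 - (255-A)×(255-B)/255, rounded to nearest integer
R: 255 - (255-156)×(255-76)/255 = 255 - 17721/255 ≈ 255 - 69.494 = 185.506 → 186
G: 255 - (255-53)×(255-8)/255 = 255 - 49894/255 ≈ 255 - 195.663 = 59.337 → 59
B: 255 - (255-146)×(255-179)/255 = 255 - 8284/255 ≈ 255 - 32.486 = 222.514 → 223
= RGB(186, 59, 223)


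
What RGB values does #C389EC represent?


C3 → 195 (R)
89 → 137 (G)
EC → 236 (B)
= RGB(195, 137, 236)


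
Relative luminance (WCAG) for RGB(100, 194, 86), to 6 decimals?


Linearize each channel (sRGB transfer function): c = v/255; c_lin = c/12.92 if c ≤ 0.04045, else ((c+0.055)/1.055)^2.4
  R: 100/255 ≈ 0.392157 > 0.04045 → ((0.392157+0.055)/1.055)^2.4 ≈ 0.127438
  G: 194/255 ≈ 0.760784 > 0.04045 → ((0.760784+0.055)/1.055)^2.4 ≈ 0.539479
  B: 86/255 ≈ 0.337255 > 0.04045 → ((0.337255+0.055)/1.055)^2.4 ≈ 0.093059
R_lin = 0.127438, G_lin = 0.539479, B_lin = 0.093059
L = 0.2126×R + 0.7152×G + 0.0722×B
L = 0.2126×0.127438 + 0.7152×0.539479 + 0.0722×0.093059
L ≈ 0.419648


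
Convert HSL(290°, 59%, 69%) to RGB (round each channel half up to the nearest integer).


H=290°, S=0.59, L=0.69
C = (1-|2L-1|)×S = (1-|0.38|)×0.59 = 0.3658
H' = H/60 = 290/60 ≈ 4.8333; X = C×(1-|H' mod 2 - 1|) ≈ 0.3048
m = L - C/2 = 0.69 - 0.1829 = 0.5071
Sector ⌊H'⌋ = 4 → (R',G',B') = (≈0.3048, 0.0, 0.3658)
RGB = ((R'+m)×255, (G'+m)×255, (B'+m)×255) = (207.043, 129.3105, 222.5895)
Round half up → RGB(207, 129, 223)


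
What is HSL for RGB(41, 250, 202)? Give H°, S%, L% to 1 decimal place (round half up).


Normalize: R'=41/255≈0.1608, G'=250/255≈0.9804, B'=202/255≈0.7922
Max=250/255, Min=41/255, Δ=Max-Min=209/255
L = (Max+Min)/2 = (250+41)/510 = 291/510 = 0.57058… → L = 57.1%
L > 0.5 → S = Δ/(2-Max-Min) = 209/(510-250-41) = 209/219 = 0.95433… → S = 95.4%
(the 1/255 factors cancel in S and H, so raw channel differences can be used)
Max is G' → H = 60 × ((B-R)/Δ + 2) = 60 × ((202-41)/209 + 2)
  161/209 + 2 = 0.7703… + 2 = 2.7703…
  H = 60 × 2.7703… = 166.220…° → H = 166.2°
= HSL(166.2°, 95.4%, 57.1%)


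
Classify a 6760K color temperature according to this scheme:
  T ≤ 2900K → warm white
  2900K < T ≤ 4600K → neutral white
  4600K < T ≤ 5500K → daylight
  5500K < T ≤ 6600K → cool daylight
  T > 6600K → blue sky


Temperature: 6760K
6760K > 6600K → blue sky
Classification: blue sky


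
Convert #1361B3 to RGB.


13 → 19 (R)
61 → 97 (G)
B3 → 179 (B)
= RGB(19, 97, 179)


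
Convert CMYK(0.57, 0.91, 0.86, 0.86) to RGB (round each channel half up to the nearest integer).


R = 255 × (1-C) × (1-K) = 255 × 0.43 × 0.14 = 15.351 → 15
G = 255 × (1-M) × (1-K) = 255 × 0.09 × 0.14 = 3.213 → 3
B = 255 × (1-Y) × (1-K) = 255 × 0.14 × 0.14 = 4.998 → 5
= RGB(15, 3, 5)


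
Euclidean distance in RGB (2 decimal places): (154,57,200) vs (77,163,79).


d = √[(R₁-R₂)² + (G₁-G₂)² + (B₁-B₂)²]
d = √[(154-77)² + (57-163)² + (200-79)²]
d = √[5929 + 11236 + 14641]
d = √31806
d ≈ 178.34


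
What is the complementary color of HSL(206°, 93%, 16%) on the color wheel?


Complement = opposite side of color wheel = hue + 180°
H' = (206 + 180) mod 360 = 26°
S and L unchanged.
= HSL(26°, 93%, 16%)


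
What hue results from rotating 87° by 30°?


New hue = (H + rotation) mod 360
New hue = (87 + 30) mod 360
= 117 mod 360
= 117°


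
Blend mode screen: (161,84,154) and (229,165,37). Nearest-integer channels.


Screen: C = 255 - (255-A)×(255-B)/255, rounded to nearest integer
R: 255 - (255-161)×(255-229)/255 = 255 - 2444/255 ≈ 255 - 9.584 = 245.416 → 245
G: 255 - (255-84)×(255-165)/255 = 255 - 15390/255 ≈ 255 - 60.353 = 194.647 → 195
B: 255 - (255-154)×(255-37)/255 = 255 - 22018/255 ≈ 255 - 86.345 = 168.655 → 169
= RGB(245, 195, 169)


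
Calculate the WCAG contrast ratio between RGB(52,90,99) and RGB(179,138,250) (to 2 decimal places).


Linearize each sRGB channel c=v/255: c/12.92 if c ≤ 0.04045 else ((c+0.055)/1.055)^2.4
L = 0.2126×R_lin + 0.7152×G_lin + 0.0722×B_lin
Color 1 (52,90,99):
  R=52: 52/255≈0.2039 > 0.04045 → ((0.2039+0.055)/1.055)^2.4 ≈ 0.03434
  G=90: 90/255≈0.3529 > 0.04045 → ((0.3529+0.055)/1.055)^2.4 ≈ 0.10224
  B=99: 99/255≈0.3882 > 0.04045 → ((0.3882+0.055)/1.055)^2.4 ≈ 0.12477
  L1 = 0.2126×0.03434 + 0.7152×0.10224 + 0.0722×0.12477 ≈ 0.08943
Color 2 (179,138,250):
  R=179: 179/255≈0.7020 > 0.04045 → ((0.7020+0.055)/1.055)^2.4 ≈ 0.45079
  G=138: 138/255≈0.5412 > 0.04045 → ((0.5412+0.055)/1.055)^2.4 ≈ 0.25415
  B=250: 250/255≈0.9804 > 0.04045 → ((0.9804+0.055)/1.055)^2.4 ≈ 0.95597
  L2 = 0.2126×0.45079 + 0.7152×0.25415 + 0.0722×0.95597 ≈ 0.34663
Lighter = 0.34663, Darker = 0.08943
Ratio = (L_lighter + 0.05) / (L_darker + 0.05)
Ratio = (0.34663 + 0.05) / (0.08943 + 0.05) = 0.39663 / 0.13943 ≈ 2.8446
Ratio ≈ 2.84:1


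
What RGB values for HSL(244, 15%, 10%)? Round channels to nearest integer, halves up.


H=244°, S=0.15, L=0.10
C = (1-|2L-1|)×S = (1-|-0.80|)×0.15 = 0.03
H' = H/60 = 244/60 ≈ 4.0667; X = C×(1-|H' mod 2 - 1|) = 0.002
m = L - C/2 = 0.10 - 0.015 = 0.085
Sector ⌊H'⌋ = 4 → (R',G',B') = (0.002, 0.0, 0.03)
RGB = ((R'+m)×255, (G'+m)×255, (B'+m)×255) = (22.185, 21.675, 29.325)
Round half up → RGB(22, 22, 29)


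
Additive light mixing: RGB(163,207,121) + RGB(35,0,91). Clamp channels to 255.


Additive: each channel = min(255, C₁+C₂)
R: 163+35 = 198 → 198
G: 207+0 = 207 → 207
B: 121+91 = 212 → 212
= RGB(198, 207, 212)


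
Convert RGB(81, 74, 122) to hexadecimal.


R = 81 → 51 (hex)
G = 74 → 4A (hex)
B = 122 → 7A (hex)
Hex = #514A7A


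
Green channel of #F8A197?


Color: #F8A197
R = F8 = 248
G = A1 = 161
B = 97 = 151
Green = 161


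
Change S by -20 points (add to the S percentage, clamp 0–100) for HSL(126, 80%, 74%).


Original S = 80%
Adjustment = -20 percentage points
New S = 80 + (-20) = 60
Clamp to [0, 100] → 60
= HSL(126°, 60%, 74%)


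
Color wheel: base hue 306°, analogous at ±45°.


Base hue: 306°
Left analog: (306 - 45) mod 360 = 261°
Right analog: (306 + 45) mod 360 = 351°
Analogous hues = 261° and 351°


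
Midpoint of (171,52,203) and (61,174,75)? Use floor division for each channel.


Midpoint: each channel = ⌊(C₁+C₂)/2⌋
R: ⌊(171+61)/2⌋ = 116
G: ⌊(52+174)/2⌋ = 113
B: ⌊(203+75)/2⌋ = 139
= RGB(116, 113, 139)


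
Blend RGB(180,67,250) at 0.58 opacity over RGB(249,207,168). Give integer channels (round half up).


C = α×F + (1-α)×B, with 1-α = 0.42
R: 0.58×180 + 0.42×249 = 104.40 + 104.58 = 208.98 → 209
G: 0.58×67 + 0.42×207 = 38.86 + 86.94 = 125.80 → 126
B: 0.58×250 + 0.42×168 = 145.00 + 70.56 = 215.56 → 216
= RGB(209, 126, 216)


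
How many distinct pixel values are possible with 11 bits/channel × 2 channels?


Total bits = 11 bits/channel × 2 channels = 22 bits
Distinct pixel values = 2^22
= 4,194,304 pixel values


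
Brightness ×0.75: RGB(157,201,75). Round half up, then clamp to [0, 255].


Multiply each channel by 0.75, round half up, clamp to [0, 255]
R: 157×0.75 = 117.75 → round → 118
G: 201×0.75 = 150.75 → round → 151
B: 75×0.75 = 56.25 → round → 56
= RGB(118, 151, 56)


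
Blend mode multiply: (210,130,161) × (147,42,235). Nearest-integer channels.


Multiply: C = A×B/255, rounded to nearest integer
R: 210×147/255 = 30870/255 ≈ 121.059 → 121
G: 130×42/255 = 5460/255 ≈ 21.412 → 21
B: 161×235/255 = 37835/255 ≈ 148.373 → 148
= RGB(121, 21, 148)


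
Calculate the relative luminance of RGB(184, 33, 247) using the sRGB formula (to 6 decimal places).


Linearize each channel (sRGB transfer function): c = v/255; c_lin = c/12.92 if c ≤ 0.04045, else ((c+0.055)/1.055)^2.4
  R: 184/255 ≈ 0.721569 > 0.04045 → ((0.721569+0.055)/1.055)^2.4 ≈ 0.479320
  G: 33/255 ≈ 0.129412 > 0.04045 → ((0.129412+0.055)/1.055)^2.4 ≈ 0.015209
  B: 247/255 ≈ 0.968627 > 0.04045 → ((0.968627+0.055)/1.055)^2.4 ≈ 0.930111
R_lin = 0.479320, G_lin = 0.015209, B_lin = 0.930111
L = 0.2126×R + 0.7152×G + 0.0722×B
L = 0.2126×0.479320 + 0.7152×0.015209 + 0.0722×0.930111
L ≈ 0.179935
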